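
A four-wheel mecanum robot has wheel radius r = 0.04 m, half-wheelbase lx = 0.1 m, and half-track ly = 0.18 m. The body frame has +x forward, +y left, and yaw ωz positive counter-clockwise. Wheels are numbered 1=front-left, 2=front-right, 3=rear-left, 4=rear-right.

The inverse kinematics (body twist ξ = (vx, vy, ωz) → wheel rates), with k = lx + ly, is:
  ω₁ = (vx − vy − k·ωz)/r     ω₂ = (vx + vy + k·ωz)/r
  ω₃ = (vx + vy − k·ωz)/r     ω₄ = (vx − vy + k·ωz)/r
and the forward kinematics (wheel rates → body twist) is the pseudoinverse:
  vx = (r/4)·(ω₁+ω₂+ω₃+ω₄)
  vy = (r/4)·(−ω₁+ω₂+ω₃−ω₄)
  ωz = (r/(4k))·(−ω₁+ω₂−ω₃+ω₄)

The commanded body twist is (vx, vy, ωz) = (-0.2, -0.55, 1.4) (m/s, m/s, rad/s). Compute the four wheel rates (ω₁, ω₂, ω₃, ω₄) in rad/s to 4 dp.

k = lx + ly = 0.1 + 0.18 = 0.2800;  k·ωz = 0.2800·1.4 = 0.3920
ω₁ (FL) = (vx − vy − k·ωz)/r = -0.0420/0.04 = -1.0500
ω₂ (FR) = (vx + vy + k·ωz)/r = -0.3580/0.04 = -8.9500
ω₃ (RL) = (vx + vy − k·ωz)/r = -1.1420/0.04 = -28.5500
ω₄ (RR) = (vx − vy + k·ωz)/r = 0.7420/0.04 = 18.5500

(-1.0500, -8.9500, -28.5500, 18.5500)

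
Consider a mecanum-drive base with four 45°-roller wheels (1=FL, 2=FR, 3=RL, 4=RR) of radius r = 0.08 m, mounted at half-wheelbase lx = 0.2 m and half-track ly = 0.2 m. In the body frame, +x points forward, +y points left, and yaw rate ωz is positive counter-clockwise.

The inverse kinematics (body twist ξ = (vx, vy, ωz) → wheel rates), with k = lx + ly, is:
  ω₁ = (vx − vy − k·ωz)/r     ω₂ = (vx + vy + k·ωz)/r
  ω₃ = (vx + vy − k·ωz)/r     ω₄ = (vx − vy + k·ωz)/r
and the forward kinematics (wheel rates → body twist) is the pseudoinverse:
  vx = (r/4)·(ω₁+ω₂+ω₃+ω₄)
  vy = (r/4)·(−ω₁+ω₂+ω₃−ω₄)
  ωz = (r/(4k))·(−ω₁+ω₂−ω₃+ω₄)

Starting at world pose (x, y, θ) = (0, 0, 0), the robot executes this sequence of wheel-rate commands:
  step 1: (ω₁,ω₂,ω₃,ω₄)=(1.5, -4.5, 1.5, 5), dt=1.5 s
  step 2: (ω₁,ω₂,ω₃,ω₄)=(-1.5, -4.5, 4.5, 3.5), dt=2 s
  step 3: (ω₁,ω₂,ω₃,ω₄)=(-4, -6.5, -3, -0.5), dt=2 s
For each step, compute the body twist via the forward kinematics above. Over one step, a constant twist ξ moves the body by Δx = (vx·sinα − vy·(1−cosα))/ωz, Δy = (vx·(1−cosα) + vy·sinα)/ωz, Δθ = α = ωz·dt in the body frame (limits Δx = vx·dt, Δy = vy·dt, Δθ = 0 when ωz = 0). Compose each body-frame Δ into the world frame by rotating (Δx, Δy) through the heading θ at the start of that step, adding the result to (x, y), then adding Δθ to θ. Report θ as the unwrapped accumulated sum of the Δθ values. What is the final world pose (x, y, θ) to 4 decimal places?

step 1: ξ=(vx,vy,ωz)=(0.0700, -0.1900, -0.1250), dt=1.5 → body Δ=(0.0777, -0.2931, -0.1875) → world pose (0.0777, -0.2931, -0.1875)
step 2: ξ=(vx,vy,ωz)=(0.0400, -0.0400, -0.2000), dt=2.0 → body Δ=(0.0621, -0.0937, -0.4000) → world pose (0.1213, -0.3968, -0.5875)
step 3: ξ=(vx,vy,ωz)=(-0.2800, -0.1000, 0.0000), dt=2.0 → body Δ=(-0.5600, -0.2000, 0.0000) → world pose (-0.4557, -0.2528, -0.5875)

(-0.4557, -0.2528, -0.5875)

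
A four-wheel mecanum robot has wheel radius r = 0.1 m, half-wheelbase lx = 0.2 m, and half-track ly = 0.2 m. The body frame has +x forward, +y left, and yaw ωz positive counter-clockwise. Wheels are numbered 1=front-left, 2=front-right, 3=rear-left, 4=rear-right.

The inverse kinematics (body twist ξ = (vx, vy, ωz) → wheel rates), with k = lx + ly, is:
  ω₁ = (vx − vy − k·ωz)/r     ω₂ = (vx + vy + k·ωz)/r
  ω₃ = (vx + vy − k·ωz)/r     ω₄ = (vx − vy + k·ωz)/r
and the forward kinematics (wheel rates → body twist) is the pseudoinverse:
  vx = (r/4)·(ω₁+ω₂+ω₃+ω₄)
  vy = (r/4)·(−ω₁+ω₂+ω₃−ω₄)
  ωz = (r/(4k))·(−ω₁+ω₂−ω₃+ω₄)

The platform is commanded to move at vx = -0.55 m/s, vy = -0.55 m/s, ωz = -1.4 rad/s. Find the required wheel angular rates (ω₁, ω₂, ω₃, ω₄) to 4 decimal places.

k = lx + ly = 0.2 + 0.2 = 0.4000;  k·ωz = 0.4000·-1.4 = -0.5600
ω₁ (FL) = (vx − vy − k·ωz)/r = 0.5600/0.1 = 5.6000
ω₂ (FR) = (vx + vy + k·ωz)/r = -1.6600/0.1 = -16.6000
ω₃ (RL) = (vx + vy − k·ωz)/r = -0.5400/0.1 = -5.4000
ω₄ (RR) = (vx − vy + k·ωz)/r = -0.5600/0.1 = -5.6000

(5.6000, -16.6000, -5.4000, -5.6000)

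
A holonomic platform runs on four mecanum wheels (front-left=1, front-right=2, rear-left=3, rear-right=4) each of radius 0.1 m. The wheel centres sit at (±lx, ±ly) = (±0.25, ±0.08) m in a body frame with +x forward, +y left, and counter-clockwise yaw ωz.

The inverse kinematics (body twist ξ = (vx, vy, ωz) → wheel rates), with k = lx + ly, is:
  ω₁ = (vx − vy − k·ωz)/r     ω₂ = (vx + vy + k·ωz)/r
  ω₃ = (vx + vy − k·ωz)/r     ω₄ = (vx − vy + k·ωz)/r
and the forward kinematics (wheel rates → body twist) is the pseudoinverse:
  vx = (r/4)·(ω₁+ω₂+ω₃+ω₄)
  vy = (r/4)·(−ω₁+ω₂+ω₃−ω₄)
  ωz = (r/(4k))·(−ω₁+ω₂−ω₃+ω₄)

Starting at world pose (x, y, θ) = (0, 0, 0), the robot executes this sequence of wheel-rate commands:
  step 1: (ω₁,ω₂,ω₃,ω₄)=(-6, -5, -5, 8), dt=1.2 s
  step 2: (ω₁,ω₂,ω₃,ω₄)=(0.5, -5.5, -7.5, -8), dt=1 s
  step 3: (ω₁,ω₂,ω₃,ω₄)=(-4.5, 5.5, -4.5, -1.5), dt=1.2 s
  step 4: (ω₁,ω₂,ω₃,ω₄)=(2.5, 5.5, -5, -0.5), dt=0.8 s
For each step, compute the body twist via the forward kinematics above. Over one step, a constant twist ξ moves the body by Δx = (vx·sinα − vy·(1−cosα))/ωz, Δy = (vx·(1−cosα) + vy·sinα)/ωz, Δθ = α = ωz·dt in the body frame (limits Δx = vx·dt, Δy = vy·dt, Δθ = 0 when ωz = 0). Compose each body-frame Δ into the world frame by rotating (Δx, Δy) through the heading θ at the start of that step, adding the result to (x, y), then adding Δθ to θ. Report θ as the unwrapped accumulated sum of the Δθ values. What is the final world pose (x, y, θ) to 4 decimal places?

step 1: ξ=(vx,vy,ωz)=(-0.2000, -0.3000, 1.0606), dt=1.2 → body Δ=(0.0195, -0.4036, 1.2727) → world pose (0.0195, -0.4036, 1.2727)
step 2: ξ=(vx,vy,ωz)=(-0.5125, -0.1375, -0.4924), dt=1.0 → body Δ=(-0.5252, -0.0084, -0.4924) → world pose (-0.1267, -0.9081, 0.7803)
step 3: ξ=(vx,vy,ωz)=(-0.1250, 0.1750, 0.9848), dt=1.2 → body Δ=(-0.2277, 0.0856, 1.1818) → world pose (-0.3488, -1.0074, 1.9621)
step 4: ξ=(vx,vy,ωz)=(0.0625, -0.0375, 0.5682), dt=0.8 → body Δ=(0.0550, -0.0178, 0.4545) → world pose (-0.3533, -0.9498, 2.4167)

(-0.3533, -0.9498, 2.4167)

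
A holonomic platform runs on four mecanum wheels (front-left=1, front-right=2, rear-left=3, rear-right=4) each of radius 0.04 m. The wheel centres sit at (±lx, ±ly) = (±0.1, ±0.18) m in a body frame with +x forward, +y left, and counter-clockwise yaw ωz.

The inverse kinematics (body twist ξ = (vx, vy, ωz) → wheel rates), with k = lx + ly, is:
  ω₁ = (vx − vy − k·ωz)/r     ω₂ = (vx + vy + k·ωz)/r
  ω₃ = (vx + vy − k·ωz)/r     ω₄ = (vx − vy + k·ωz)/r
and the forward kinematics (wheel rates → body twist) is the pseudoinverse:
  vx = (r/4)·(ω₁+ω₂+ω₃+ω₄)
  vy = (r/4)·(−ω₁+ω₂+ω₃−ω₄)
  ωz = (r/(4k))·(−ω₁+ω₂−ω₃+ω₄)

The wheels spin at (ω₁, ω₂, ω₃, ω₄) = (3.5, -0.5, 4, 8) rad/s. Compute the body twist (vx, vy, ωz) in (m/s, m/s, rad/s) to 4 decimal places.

k = lx + ly = 0.1 + 0.18 = 0.2800
ω₁+ω₂+ω₃+ω₄ = 15.0000  →  vx = (0.04/4)·15.0000 = 0.1500
−ω₁+ω₂+ω₃−ω₄ = -8.0000  →  vy = (0.04/4)·-8.0000 = -0.0800
−ω₁+ω₂−ω₃+ω₄ = 0.0000  →  ωz = (0.04/1.1200)·0.0000 = 0.0000

(0.1500, -0.0800, 0.0000)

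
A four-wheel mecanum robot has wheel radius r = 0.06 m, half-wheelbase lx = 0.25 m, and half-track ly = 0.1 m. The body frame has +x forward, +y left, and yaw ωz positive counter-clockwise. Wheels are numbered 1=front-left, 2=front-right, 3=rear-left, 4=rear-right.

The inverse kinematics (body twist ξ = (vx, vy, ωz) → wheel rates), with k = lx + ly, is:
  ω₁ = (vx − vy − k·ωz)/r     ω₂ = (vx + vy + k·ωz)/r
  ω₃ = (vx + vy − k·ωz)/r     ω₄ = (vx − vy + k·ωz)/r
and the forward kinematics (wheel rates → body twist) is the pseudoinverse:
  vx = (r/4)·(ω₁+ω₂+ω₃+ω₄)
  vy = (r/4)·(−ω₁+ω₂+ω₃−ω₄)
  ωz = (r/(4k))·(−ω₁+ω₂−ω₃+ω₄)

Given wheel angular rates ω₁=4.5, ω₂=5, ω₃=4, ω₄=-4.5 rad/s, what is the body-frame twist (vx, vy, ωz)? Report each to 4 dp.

k = lx + ly = 0.25 + 0.1 = 0.3500
ω₁+ω₂+ω₃+ω₄ = 9.0000  →  vx = (0.06/4)·9.0000 = 0.1350
−ω₁+ω₂+ω₃−ω₄ = 9.0000  →  vy = (0.06/4)·9.0000 = 0.1350
−ω₁+ω₂−ω₃+ω₄ = -8.0000  →  ωz = (0.06/1.4000)·-8.0000 = -0.3429

(0.1350, 0.1350, -0.3429)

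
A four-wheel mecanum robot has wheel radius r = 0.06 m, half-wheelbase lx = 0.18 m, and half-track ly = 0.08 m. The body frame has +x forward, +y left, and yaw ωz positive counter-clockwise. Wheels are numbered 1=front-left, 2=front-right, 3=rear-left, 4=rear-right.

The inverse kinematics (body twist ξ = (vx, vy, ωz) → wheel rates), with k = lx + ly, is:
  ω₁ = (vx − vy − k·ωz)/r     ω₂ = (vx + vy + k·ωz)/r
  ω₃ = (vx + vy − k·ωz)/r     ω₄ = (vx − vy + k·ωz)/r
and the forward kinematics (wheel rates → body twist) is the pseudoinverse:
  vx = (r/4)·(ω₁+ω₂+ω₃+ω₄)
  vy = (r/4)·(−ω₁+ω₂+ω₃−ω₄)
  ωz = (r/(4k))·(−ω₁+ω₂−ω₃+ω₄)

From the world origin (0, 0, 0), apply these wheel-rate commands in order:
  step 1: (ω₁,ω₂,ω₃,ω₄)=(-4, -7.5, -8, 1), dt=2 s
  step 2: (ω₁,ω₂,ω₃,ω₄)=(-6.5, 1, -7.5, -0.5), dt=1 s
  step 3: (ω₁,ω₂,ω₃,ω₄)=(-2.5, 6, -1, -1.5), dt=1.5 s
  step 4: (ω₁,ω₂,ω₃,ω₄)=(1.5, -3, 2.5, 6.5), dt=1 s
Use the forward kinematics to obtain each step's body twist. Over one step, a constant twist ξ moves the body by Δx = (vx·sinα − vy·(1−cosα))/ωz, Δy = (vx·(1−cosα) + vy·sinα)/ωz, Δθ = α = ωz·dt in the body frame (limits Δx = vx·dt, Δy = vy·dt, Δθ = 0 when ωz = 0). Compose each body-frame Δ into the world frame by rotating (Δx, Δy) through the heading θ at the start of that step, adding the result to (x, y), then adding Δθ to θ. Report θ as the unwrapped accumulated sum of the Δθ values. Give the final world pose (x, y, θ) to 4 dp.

step 1: ξ=(vx,vy,ωz)=(-0.2775, -0.1875, 0.3173), dt=2.0 → body Δ=(-0.4034, -0.5206, 0.6346) → world pose (-0.4034, -0.5206, 0.6346)
step 2: ξ=(vx,vy,ωz)=(-0.2025, 0.0075, 0.8365), dt=1.0 → body Δ=(-0.1827, -0.0732, 0.8365) → world pose (-0.5071, -0.6879, 1.4712)
step 3: ξ=(vx,vy,ωz)=(0.0150, 0.1350, 0.4615), dt=1.5 → body Δ=(-0.0466, 0.1942, 0.6923) → world pose (-0.7050, -0.7149, 2.1635)
step 4: ξ=(vx,vy,ωz)=(0.1125, -0.1275, -0.0288), dt=1.0 → body Δ=(0.1106, -0.1291, -0.0288) → world pose (-0.6597, -0.5510, 2.1346)

(-0.6597, -0.5510, 2.1346)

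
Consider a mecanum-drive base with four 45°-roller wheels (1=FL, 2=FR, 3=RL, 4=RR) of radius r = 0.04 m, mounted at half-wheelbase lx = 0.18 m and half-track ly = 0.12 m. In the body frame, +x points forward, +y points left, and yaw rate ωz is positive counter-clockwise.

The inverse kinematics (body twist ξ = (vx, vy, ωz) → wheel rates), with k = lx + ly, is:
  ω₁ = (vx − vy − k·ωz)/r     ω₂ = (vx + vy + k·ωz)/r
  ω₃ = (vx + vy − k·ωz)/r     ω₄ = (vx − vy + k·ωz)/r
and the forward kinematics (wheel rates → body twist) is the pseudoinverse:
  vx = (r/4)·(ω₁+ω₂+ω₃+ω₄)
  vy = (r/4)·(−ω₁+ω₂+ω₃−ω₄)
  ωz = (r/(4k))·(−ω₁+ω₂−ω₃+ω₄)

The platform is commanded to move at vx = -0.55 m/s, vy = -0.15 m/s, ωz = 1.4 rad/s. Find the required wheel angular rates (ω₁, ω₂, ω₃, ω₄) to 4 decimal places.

(-20.5000, -7.0000, -28.0000, 0.5000)

k = lx + ly = 0.18 + 0.12 = 0.3000;  k·ωz = 0.3000·1.4 = 0.4200
ω₁ (FL) = (vx − vy − k·ωz)/r = -0.8200/0.04 = -20.5000
ω₂ (FR) = (vx + vy + k·ωz)/r = -0.2800/0.04 = -7.0000
ω₃ (RL) = (vx + vy − k·ωz)/r = -1.1200/0.04 = -28.0000
ω₄ (RR) = (vx − vy + k·ωz)/r = 0.0200/0.04 = 0.5000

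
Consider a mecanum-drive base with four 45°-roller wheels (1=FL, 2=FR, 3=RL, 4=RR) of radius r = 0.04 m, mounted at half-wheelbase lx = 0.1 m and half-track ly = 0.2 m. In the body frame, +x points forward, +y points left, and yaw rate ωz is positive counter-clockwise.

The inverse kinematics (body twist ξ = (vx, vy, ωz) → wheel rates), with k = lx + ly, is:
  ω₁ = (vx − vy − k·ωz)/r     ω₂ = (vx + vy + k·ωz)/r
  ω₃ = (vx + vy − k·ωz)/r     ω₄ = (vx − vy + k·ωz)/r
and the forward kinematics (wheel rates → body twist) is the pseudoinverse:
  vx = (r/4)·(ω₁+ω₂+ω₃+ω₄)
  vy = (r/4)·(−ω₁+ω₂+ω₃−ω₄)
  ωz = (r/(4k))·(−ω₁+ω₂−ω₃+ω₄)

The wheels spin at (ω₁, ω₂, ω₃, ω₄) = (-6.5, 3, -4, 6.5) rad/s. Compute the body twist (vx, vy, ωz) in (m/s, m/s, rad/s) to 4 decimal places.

k = lx + ly = 0.1 + 0.2 = 0.3000
ω₁+ω₂+ω₃+ω₄ = -1.0000  →  vx = (0.04/4)·-1.0000 = -0.0100
−ω₁+ω₂+ω₃−ω₄ = -1.0000  →  vy = (0.04/4)·-1.0000 = -0.0100
−ω₁+ω₂−ω₃+ω₄ = 20.0000  →  ωz = (0.04/1.2000)·20.0000 = 0.6667

(-0.0100, -0.0100, 0.6667)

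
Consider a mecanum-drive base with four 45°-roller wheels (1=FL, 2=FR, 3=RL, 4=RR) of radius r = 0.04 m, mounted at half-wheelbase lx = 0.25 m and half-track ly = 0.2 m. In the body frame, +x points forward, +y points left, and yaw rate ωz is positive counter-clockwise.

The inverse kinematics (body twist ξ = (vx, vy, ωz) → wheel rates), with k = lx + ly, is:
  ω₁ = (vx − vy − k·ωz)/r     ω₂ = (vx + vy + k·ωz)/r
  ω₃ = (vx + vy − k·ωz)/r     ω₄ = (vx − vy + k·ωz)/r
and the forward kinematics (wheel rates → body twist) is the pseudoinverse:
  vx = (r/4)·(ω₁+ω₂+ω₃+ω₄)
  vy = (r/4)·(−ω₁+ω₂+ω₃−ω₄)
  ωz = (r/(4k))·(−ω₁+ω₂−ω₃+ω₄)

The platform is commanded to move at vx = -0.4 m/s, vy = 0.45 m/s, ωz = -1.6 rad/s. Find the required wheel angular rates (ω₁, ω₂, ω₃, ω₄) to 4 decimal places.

(-3.2500, -16.7500, 19.2500, -39.2500)

k = lx + ly = 0.25 + 0.2 = 0.4500;  k·ωz = 0.4500·-1.6 = -0.7200
ω₁ (FL) = (vx − vy − k·ωz)/r = -0.1300/0.04 = -3.2500
ω₂ (FR) = (vx + vy + k·ωz)/r = -0.6700/0.04 = -16.7500
ω₃ (RL) = (vx + vy − k·ωz)/r = 0.7700/0.04 = 19.2500
ω₄ (RR) = (vx − vy + k·ωz)/r = -1.5700/0.04 = -39.2500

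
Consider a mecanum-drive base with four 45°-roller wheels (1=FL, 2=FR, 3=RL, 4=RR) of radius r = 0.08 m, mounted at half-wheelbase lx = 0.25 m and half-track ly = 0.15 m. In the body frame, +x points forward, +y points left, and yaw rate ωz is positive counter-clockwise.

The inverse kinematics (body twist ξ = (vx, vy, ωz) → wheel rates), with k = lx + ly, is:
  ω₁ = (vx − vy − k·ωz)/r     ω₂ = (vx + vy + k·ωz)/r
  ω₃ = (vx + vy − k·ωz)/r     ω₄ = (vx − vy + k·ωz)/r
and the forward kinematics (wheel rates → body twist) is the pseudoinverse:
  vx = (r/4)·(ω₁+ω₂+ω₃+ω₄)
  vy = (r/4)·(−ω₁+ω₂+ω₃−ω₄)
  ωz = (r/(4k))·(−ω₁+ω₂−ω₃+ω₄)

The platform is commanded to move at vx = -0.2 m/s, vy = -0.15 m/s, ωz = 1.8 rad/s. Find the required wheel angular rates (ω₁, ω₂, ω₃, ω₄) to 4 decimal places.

(-9.6250, 4.6250, -13.3750, 8.3750)

k = lx + ly = 0.25 + 0.15 = 0.4000;  k·ωz = 0.4000·1.8 = 0.7200
ω₁ (FL) = (vx − vy − k·ωz)/r = -0.7700/0.08 = -9.6250
ω₂ (FR) = (vx + vy + k·ωz)/r = 0.3700/0.08 = 4.6250
ω₃ (RL) = (vx + vy − k·ωz)/r = -1.0700/0.08 = -13.3750
ω₄ (RR) = (vx − vy + k·ωz)/r = 0.6700/0.08 = 8.3750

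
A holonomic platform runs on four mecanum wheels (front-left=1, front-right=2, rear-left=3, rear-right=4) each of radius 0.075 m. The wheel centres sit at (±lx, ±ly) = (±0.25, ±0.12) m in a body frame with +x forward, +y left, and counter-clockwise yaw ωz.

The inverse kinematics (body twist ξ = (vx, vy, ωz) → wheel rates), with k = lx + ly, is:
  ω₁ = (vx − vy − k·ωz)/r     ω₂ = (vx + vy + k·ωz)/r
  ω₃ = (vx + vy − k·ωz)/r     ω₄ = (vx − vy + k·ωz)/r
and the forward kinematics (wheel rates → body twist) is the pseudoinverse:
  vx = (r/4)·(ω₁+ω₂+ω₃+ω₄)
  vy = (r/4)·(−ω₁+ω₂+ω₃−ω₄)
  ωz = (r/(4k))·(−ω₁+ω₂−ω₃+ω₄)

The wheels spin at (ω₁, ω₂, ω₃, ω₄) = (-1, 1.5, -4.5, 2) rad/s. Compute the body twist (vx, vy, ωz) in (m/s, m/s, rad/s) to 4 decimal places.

k = lx + ly = 0.25 + 0.12 = 0.3700
ω₁+ω₂+ω₃+ω₄ = -2.0000  →  vx = (0.075/4)·-2.0000 = -0.0375
−ω₁+ω₂+ω₃−ω₄ = -4.0000  →  vy = (0.075/4)·-4.0000 = -0.0750
−ω₁+ω₂−ω₃+ω₄ = 9.0000  →  ωz = (0.075/1.4800)·9.0000 = 0.4561

(-0.0375, -0.0750, 0.4561)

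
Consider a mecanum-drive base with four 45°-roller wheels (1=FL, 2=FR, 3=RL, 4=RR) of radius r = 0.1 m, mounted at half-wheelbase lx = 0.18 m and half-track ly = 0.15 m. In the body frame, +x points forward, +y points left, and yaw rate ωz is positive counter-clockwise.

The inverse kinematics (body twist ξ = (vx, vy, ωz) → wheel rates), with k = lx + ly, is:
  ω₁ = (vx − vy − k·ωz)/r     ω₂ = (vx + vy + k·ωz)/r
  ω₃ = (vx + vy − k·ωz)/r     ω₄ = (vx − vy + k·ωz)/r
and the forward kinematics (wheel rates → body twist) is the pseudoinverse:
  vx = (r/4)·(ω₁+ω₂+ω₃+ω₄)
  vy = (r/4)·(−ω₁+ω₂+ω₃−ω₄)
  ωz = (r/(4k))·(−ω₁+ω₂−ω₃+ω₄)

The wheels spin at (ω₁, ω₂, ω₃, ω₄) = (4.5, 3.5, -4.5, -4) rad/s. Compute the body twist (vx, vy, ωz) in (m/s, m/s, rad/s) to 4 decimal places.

k = lx + ly = 0.18 + 0.15 = 0.3300
ω₁+ω₂+ω₃+ω₄ = -0.5000  →  vx = (0.1/4)·-0.5000 = -0.0125
−ω₁+ω₂+ω₃−ω₄ = -1.5000  →  vy = (0.1/4)·-1.5000 = -0.0375
−ω₁+ω₂−ω₃+ω₄ = -0.5000  →  ωz = (0.1/1.3200)·-0.5000 = -0.0379

(-0.0125, -0.0375, -0.0379)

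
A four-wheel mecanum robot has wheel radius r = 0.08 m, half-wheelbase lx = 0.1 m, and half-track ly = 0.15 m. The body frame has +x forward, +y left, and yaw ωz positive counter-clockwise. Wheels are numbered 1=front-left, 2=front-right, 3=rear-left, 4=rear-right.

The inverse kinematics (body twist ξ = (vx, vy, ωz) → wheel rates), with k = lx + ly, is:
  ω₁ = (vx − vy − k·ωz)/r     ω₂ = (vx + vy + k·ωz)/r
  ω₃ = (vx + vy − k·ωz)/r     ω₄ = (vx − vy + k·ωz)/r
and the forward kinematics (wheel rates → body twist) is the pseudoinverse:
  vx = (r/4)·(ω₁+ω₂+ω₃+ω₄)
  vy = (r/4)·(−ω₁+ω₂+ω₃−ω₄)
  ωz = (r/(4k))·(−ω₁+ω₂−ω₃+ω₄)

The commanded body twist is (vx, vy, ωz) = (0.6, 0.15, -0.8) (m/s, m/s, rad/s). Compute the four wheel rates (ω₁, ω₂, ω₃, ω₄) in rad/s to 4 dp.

(8.1250, 6.8750, 11.8750, 3.1250)

k = lx + ly = 0.1 + 0.15 = 0.2500;  k·ωz = 0.2500·-0.8 = -0.2000
ω₁ (FL) = (vx − vy − k·ωz)/r = 0.6500/0.08 = 8.1250
ω₂ (FR) = (vx + vy + k·ωz)/r = 0.5500/0.08 = 6.8750
ω₃ (RL) = (vx + vy − k·ωz)/r = 0.9500/0.08 = 11.8750
ω₄ (RR) = (vx − vy + k·ωz)/r = 0.2500/0.08 = 3.1250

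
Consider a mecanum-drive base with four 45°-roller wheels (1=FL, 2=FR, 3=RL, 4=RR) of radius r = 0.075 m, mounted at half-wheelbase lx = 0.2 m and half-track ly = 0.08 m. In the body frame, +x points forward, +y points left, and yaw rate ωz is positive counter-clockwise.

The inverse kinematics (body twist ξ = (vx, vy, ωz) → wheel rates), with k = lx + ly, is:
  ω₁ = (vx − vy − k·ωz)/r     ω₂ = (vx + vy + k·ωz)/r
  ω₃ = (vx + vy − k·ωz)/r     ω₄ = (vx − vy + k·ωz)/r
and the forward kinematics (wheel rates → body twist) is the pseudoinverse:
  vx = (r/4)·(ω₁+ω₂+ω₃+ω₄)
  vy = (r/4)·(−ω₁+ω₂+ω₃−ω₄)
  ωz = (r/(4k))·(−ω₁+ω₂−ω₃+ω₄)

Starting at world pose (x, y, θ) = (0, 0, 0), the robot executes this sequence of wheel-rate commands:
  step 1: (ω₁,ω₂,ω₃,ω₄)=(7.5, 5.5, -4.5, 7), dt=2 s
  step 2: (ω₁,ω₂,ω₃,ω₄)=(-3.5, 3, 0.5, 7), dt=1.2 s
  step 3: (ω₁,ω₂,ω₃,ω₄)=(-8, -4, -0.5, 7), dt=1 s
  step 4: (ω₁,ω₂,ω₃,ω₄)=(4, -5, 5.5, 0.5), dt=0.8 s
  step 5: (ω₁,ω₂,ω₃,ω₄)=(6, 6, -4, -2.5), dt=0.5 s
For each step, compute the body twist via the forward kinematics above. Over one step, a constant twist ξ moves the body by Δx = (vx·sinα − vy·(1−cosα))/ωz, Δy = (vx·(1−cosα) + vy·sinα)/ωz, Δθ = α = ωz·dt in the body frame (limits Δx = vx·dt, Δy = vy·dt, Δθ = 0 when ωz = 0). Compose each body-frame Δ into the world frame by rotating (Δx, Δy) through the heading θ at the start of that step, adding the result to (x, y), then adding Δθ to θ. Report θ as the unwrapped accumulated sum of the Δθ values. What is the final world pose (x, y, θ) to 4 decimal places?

step 1: ξ=(vx,vy,ωz)=(0.2906, -0.2531, 0.6362), dt=2.0 → body Δ=(0.7175, -0.0578, 1.2723) → world pose (0.7175, -0.0578, 1.2723)
step 2: ξ=(vx,vy,ωz)=(0.1313, 0.0000, 0.8705), dt=1.2 → body Δ=(0.1304, 0.0751, 1.0446) → world pose (0.6841, 0.0889, 2.3170)
step 3: ξ=(vx,vy,ωz)=(-0.1031, -0.0656, 0.7701), dt=1.0 → body Δ=(-0.0692, -0.0971, 0.7701) → world pose (0.8024, 0.1040, 3.0871)
step 4: ξ=(vx,vy,ωz)=(0.0937, -0.0750, -0.9375), dt=0.8 → body Δ=(0.0467, -0.0814, -0.7500) → world pose (0.7602, 0.1878, 2.3371)
step 5: ξ=(vx,vy,ωz)=(0.1031, -0.0281, 0.1004), dt=0.5 → body Δ=(0.0519, -0.0128, 0.0502) → world pose (0.7334, 0.2340, 2.3873)

(0.7334, 0.2340, 2.3873)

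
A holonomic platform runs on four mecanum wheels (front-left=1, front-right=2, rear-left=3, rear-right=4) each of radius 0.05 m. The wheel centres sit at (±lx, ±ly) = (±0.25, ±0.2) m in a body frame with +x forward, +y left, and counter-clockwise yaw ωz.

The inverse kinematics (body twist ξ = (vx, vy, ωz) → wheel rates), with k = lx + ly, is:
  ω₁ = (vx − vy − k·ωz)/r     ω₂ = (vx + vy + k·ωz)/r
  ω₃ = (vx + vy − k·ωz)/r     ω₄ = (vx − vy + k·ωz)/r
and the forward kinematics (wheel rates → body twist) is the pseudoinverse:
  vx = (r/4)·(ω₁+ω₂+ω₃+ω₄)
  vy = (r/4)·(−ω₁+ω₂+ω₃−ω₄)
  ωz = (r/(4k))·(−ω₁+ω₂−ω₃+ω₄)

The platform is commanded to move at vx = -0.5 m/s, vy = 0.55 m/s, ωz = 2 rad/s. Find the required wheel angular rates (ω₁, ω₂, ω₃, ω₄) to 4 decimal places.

(-39.0000, 19.0000, -17.0000, -3.0000)

k = lx + ly = 0.25 + 0.2 = 0.4500;  k·ωz = 0.4500·2 = 0.9000
ω₁ (FL) = (vx − vy − k·ωz)/r = -1.9500/0.05 = -39.0000
ω₂ (FR) = (vx + vy + k·ωz)/r = 0.9500/0.05 = 19.0000
ω₃ (RL) = (vx + vy − k·ωz)/r = -0.8500/0.05 = -17.0000
ω₄ (RR) = (vx − vy + k·ωz)/r = -0.1500/0.05 = -3.0000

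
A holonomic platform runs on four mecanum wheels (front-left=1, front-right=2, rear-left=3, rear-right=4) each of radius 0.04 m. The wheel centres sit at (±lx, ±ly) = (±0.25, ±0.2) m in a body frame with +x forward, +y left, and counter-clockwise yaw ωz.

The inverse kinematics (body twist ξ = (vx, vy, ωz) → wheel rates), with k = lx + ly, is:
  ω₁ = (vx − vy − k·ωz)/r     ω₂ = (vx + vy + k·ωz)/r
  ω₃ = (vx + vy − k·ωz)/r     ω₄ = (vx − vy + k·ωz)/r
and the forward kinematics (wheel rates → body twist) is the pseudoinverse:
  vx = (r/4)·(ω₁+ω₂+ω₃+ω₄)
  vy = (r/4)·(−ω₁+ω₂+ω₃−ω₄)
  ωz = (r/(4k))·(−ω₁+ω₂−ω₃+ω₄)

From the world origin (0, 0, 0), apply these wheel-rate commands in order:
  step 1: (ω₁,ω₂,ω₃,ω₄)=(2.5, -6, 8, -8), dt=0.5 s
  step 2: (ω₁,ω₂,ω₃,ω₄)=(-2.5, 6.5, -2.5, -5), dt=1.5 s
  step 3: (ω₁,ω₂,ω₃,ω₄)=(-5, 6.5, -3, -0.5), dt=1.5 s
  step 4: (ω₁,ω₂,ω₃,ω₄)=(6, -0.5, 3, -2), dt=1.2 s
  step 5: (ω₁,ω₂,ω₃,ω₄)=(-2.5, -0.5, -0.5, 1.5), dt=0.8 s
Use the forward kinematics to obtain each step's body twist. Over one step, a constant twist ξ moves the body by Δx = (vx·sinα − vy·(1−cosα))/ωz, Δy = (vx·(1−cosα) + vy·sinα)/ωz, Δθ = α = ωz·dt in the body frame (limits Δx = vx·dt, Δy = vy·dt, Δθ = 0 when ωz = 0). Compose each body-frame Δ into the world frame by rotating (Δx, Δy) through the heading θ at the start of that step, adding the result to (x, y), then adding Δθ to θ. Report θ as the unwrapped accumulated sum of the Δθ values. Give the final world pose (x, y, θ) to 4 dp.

step 1: ξ=(vx,vy,ωz)=(-0.0350, 0.0750, -0.5444), dt=0.5 → body Δ=(-0.0122, 0.0394, -0.2722) → world pose (-0.0122, 0.0394, -0.2722)
step 2: ξ=(vx,vy,ωz)=(-0.0350, 0.1150, 0.1444), dt=1.5 → body Δ=(-0.0707, 0.1655, 0.2167) → world pose (-0.0358, 0.2178, -0.0556)
step 3: ξ=(vx,vy,ωz)=(-0.0200, 0.0900, 0.3111), dt=1.5 → body Δ=(-0.0599, 0.1233, 0.4667) → world pose (-0.0887, 0.3442, 0.4111)
step 4: ξ=(vx,vy,ωz)=(0.0650, -0.0150, -0.2556), dt=1.2 → body Δ=(0.0740, -0.0296, -0.3067) → world pose (-0.0090, 0.3467, 0.1044)
step 5: ξ=(vx,vy,ωz)=(-0.0200, 0.0000, 0.0889), dt=0.8 → body Δ=(-0.0160, -0.0006, 0.0711) → world pose (-0.0249, 0.3445, 0.1756)

(-0.0249, 0.3445, 0.1756)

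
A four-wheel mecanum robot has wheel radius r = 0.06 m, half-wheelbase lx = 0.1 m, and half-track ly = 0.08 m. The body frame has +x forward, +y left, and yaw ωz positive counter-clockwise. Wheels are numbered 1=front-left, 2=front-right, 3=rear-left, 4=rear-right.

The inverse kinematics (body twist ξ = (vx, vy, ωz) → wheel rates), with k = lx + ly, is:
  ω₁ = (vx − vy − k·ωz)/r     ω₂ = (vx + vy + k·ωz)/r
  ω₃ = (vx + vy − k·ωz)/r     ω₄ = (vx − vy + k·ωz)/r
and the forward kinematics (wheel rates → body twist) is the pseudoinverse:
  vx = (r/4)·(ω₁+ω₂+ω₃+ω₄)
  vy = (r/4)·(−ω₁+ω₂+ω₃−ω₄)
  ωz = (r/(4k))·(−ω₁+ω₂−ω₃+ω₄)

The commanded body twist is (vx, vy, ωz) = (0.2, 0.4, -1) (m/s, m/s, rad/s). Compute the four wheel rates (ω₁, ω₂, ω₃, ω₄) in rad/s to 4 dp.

k = lx + ly = 0.1 + 0.08 = 0.1800;  k·ωz = 0.1800·-1 = -0.1800
ω₁ (FL) = (vx − vy − k·ωz)/r = -0.0200/0.06 = -0.3333
ω₂ (FR) = (vx + vy + k·ωz)/r = 0.4200/0.06 = 7.0000
ω₃ (RL) = (vx + vy − k·ωz)/r = 0.7800/0.06 = 13.0000
ω₄ (RR) = (vx − vy + k·ωz)/r = -0.3800/0.06 = -6.3333

(-0.3333, 7.0000, 13.0000, -6.3333)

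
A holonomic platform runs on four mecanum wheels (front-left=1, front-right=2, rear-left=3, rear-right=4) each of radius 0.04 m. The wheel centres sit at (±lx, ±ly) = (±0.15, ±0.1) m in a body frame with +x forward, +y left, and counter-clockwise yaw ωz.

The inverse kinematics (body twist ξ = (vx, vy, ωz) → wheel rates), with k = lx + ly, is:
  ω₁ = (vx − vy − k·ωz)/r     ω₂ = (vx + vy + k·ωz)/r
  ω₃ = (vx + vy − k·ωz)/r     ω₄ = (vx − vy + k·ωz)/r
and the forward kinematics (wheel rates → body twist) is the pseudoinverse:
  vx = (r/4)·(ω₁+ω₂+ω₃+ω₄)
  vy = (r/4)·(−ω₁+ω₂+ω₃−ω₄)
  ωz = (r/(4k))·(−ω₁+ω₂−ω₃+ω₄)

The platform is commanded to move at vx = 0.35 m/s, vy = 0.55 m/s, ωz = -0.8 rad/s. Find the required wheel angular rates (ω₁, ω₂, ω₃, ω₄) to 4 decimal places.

k = lx + ly = 0.15 + 0.1 = 0.2500;  k·ωz = 0.2500·-0.8 = -0.2000
ω₁ (FL) = (vx − vy − k·ωz)/r = 0.0000/0.04 = 0.0000
ω₂ (FR) = (vx + vy + k·ωz)/r = 0.7000/0.04 = 17.5000
ω₃ (RL) = (vx + vy − k·ωz)/r = 1.1000/0.04 = 27.5000
ω₄ (RR) = (vx − vy + k·ωz)/r = -0.4000/0.04 = -10.0000

(0.0000, 17.5000, 27.5000, -10.0000)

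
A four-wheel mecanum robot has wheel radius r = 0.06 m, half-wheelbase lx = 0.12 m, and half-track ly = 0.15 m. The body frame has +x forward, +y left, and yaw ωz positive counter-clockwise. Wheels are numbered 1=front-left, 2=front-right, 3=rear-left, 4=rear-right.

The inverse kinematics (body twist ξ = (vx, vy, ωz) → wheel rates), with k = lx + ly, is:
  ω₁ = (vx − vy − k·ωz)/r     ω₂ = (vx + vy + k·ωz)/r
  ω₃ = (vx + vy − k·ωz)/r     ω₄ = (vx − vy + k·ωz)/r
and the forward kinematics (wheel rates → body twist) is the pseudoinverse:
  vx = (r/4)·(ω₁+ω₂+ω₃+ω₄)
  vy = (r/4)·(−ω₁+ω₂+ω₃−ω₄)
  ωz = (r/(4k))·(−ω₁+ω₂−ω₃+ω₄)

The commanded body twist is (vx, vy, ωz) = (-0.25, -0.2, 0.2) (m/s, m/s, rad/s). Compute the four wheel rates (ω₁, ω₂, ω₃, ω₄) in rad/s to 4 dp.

k = lx + ly = 0.12 + 0.15 = 0.2700;  k·ωz = 0.2700·0.2 = 0.0540
ω₁ (FL) = (vx − vy − k·ωz)/r = -0.1040/0.06 = -1.7333
ω₂ (FR) = (vx + vy + k·ωz)/r = -0.3960/0.06 = -6.6000
ω₃ (RL) = (vx + vy − k·ωz)/r = -0.5040/0.06 = -8.4000
ω₄ (RR) = (vx − vy + k·ωz)/r = 0.0040/0.06 = 0.0667

(-1.7333, -6.6000, -8.4000, 0.0667)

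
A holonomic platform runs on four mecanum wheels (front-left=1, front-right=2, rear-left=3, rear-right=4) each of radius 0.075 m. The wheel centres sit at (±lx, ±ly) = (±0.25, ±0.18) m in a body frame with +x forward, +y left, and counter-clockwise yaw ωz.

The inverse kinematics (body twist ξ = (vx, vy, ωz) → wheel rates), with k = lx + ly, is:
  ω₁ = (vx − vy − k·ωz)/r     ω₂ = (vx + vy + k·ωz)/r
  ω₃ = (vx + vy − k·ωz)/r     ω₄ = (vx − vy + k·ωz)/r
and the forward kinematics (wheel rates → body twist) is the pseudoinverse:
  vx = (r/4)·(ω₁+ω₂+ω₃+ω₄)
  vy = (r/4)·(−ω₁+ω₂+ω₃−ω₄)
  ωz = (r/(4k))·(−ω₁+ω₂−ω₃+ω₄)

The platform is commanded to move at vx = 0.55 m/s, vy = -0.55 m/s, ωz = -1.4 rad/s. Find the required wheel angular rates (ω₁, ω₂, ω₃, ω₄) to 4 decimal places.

(22.6933, -8.0267, 8.0267, 6.6400)

k = lx + ly = 0.25 + 0.18 = 0.4300;  k·ωz = 0.4300·-1.4 = -0.6020
ω₁ (FL) = (vx − vy − k·ωz)/r = 1.7020/0.075 = 22.6933
ω₂ (FR) = (vx + vy + k·ωz)/r = -0.6020/0.075 = -8.0267
ω₃ (RL) = (vx + vy − k·ωz)/r = 0.6020/0.075 = 8.0267
ω₄ (RR) = (vx − vy + k·ωz)/r = 0.4980/0.075 = 6.6400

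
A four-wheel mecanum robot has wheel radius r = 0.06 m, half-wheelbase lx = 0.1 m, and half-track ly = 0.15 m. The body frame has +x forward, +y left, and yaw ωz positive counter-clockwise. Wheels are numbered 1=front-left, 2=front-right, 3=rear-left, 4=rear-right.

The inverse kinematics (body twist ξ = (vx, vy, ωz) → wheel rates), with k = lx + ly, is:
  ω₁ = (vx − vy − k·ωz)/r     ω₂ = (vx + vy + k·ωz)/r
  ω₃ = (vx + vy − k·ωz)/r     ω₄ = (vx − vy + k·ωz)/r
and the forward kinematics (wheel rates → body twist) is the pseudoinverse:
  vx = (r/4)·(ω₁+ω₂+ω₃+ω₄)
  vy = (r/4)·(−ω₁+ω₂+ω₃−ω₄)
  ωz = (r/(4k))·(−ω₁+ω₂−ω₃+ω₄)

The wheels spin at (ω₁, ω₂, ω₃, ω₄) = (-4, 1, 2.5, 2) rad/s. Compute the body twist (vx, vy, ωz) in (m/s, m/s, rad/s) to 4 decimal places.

(0.0225, 0.0825, 0.2700)

k = lx + ly = 0.1 + 0.15 = 0.2500
ω₁+ω₂+ω₃+ω₄ = 1.5000  →  vx = (0.06/4)·1.5000 = 0.0225
−ω₁+ω₂+ω₃−ω₄ = 5.5000  →  vy = (0.06/4)·5.5000 = 0.0825
−ω₁+ω₂−ω₃+ω₄ = 4.5000  →  ωz = (0.06/1.0000)·4.5000 = 0.2700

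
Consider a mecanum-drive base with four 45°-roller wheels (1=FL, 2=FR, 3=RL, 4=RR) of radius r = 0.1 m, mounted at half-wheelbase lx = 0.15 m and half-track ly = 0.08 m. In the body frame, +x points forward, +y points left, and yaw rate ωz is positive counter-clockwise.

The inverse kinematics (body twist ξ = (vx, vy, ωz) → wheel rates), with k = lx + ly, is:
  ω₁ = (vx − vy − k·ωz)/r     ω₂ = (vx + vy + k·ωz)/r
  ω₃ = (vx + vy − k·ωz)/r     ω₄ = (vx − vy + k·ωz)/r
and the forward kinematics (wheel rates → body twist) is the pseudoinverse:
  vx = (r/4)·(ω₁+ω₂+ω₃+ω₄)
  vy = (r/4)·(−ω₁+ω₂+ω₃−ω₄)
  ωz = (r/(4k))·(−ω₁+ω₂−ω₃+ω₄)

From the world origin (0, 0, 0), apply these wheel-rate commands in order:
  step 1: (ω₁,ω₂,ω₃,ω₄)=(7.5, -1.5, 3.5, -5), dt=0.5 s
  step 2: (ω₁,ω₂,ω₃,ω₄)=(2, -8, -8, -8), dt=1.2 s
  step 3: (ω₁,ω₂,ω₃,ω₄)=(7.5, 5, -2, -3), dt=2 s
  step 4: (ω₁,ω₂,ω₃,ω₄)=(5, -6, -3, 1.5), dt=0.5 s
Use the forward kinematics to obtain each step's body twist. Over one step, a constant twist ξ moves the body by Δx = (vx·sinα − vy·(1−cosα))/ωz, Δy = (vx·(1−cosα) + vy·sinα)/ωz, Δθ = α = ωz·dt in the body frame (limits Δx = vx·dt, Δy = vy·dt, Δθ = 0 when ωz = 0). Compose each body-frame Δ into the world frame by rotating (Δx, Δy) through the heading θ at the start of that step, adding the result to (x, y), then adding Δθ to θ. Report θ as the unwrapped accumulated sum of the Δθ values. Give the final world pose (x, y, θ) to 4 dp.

(-0.5284, 0.6704, -3.3696)

step 1: ξ=(vx,vy,ωz)=(0.1125, -0.0125, -1.9022), dt=0.5 → body Δ=(0.0454, -0.0301, -0.9511) → world pose (0.0454, -0.0301, -0.9511)
step 2: ξ=(vx,vy,ωz)=(-0.5500, -0.2500, -1.0870), dt=1.2 → body Δ=(-0.6576, 0.1509, -1.3043) → world pose (-0.2137, 0.5928, -2.2554)
step 3: ξ=(vx,vy,ωz)=(0.1875, -0.0375, -0.3804), dt=2.0 → body Δ=(0.3127, -0.2039, -0.7609) → world pose (-0.5694, 0.4795, -3.0163)
step 4: ξ=(vx,vy,ωz)=(-0.0625, -0.3875, -0.7065), dt=0.5 → body Δ=(-0.0645, -0.1843, -0.3533) → world pose (-0.5284, 0.6704, -3.3696)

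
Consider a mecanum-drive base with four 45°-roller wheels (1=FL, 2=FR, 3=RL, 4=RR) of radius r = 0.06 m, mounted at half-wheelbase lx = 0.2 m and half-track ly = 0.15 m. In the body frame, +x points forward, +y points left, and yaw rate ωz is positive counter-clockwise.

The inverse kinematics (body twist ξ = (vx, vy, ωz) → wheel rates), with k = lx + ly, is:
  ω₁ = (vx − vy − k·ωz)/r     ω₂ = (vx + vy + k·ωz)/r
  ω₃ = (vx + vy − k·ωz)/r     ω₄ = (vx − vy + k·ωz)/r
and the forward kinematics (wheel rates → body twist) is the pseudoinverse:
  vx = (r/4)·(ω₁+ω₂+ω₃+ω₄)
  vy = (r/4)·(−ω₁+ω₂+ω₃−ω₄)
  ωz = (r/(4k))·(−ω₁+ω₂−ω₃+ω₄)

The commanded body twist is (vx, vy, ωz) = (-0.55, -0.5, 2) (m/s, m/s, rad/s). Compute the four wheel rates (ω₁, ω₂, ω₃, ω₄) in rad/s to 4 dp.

(-12.5000, -5.8333, -29.1667, 10.8333)

k = lx + ly = 0.2 + 0.15 = 0.3500;  k·ωz = 0.3500·2 = 0.7000
ω₁ (FL) = (vx − vy − k·ωz)/r = -0.7500/0.06 = -12.5000
ω₂ (FR) = (vx + vy + k·ωz)/r = -0.3500/0.06 = -5.8333
ω₃ (RL) = (vx + vy − k·ωz)/r = -1.7500/0.06 = -29.1667
ω₄ (RR) = (vx − vy + k·ωz)/r = 0.6500/0.06 = 10.8333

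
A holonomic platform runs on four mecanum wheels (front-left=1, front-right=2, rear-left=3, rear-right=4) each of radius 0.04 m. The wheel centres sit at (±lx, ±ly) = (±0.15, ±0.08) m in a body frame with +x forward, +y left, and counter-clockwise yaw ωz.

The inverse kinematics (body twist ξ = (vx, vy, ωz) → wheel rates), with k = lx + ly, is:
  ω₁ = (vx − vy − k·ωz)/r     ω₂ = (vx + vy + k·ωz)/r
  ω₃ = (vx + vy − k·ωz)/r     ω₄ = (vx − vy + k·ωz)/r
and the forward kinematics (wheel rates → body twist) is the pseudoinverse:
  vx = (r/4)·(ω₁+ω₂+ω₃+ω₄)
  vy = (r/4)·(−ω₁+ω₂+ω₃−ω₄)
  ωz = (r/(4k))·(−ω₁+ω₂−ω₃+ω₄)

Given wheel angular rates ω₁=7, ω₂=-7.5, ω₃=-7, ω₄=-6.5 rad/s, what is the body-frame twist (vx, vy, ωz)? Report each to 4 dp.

(-0.1400, -0.1500, -0.6087)

k = lx + ly = 0.15 + 0.08 = 0.2300
ω₁+ω₂+ω₃+ω₄ = -14.0000  →  vx = (0.04/4)·-14.0000 = -0.1400
−ω₁+ω₂+ω₃−ω₄ = -15.0000  →  vy = (0.04/4)·-15.0000 = -0.1500
−ω₁+ω₂−ω₃+ω₄ = -14.0000  →  ωz = (0.04/0.9200)·-14.0000 = -0.6087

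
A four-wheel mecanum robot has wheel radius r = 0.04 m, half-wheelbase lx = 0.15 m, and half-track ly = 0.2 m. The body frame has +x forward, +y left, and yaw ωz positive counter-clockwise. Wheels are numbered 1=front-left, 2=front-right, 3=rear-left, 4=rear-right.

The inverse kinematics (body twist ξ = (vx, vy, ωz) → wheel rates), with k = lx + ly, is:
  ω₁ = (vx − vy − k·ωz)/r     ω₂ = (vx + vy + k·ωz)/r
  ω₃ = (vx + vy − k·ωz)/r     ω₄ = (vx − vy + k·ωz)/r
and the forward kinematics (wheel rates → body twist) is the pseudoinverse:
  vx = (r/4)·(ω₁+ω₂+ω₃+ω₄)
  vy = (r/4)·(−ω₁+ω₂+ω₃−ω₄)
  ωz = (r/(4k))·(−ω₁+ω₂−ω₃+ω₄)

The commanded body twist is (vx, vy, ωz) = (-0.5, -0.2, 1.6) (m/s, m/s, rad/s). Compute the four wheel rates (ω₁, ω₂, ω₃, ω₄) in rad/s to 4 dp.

k = lx + ly = 0.15 + 0.2 = 0.3500;  k·ωz = 0.3500·1.6 = 0.5600
ω₁ (FL) = (vx − vy − k·ωz)/r = -0.8600/0.04 = -21.5000
ω₂ (FR) = (vx + vy + k·ωz)/r = -0.1400/0.04 = -3.5000
ω₃ (RL) = (vx + vy − k·ωz)/r = -1.2600/0.04 = -31.5000
ω₄ (RR) = (vx − vy + k·ωz)/r = 0.2600/0.04 = 6.5000

(-21.5000, -3.5000, -31.5000, 6.5000)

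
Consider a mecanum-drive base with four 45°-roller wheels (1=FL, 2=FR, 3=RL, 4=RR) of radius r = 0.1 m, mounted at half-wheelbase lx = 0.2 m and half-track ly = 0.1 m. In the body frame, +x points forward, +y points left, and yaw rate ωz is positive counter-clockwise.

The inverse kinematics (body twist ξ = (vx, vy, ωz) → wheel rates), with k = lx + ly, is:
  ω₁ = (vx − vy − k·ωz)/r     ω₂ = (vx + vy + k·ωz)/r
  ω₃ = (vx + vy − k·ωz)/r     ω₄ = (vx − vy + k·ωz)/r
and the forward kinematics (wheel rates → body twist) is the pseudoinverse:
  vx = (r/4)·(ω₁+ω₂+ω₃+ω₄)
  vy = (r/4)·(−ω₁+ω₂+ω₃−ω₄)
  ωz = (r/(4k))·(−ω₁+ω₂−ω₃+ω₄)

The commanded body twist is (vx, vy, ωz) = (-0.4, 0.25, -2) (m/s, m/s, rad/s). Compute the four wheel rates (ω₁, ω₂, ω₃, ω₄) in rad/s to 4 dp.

(-0.5000, -7.5000, 4.5000, -12.5000)

k = lx + ly = 0.2 + 0.1 = 0.3000;  k·ωz = 0.3000·-2 = -0.6000
ω₁ (FL) = (vx − vy − k·ωz)/r = -0.0500/0.1 = -0.5000
ω₂ (FR) = (vx + vy + k·ωz)/r = -0.7500/0.1 = -7.5000
ω₃ (RL) = (vx + vy − k·ωz)/r = 0.4500/0.1 = 4.5000
ω₄ (RR) = (vx − vy + k·ωz)/r = -1.2500/0.1 = -12.5000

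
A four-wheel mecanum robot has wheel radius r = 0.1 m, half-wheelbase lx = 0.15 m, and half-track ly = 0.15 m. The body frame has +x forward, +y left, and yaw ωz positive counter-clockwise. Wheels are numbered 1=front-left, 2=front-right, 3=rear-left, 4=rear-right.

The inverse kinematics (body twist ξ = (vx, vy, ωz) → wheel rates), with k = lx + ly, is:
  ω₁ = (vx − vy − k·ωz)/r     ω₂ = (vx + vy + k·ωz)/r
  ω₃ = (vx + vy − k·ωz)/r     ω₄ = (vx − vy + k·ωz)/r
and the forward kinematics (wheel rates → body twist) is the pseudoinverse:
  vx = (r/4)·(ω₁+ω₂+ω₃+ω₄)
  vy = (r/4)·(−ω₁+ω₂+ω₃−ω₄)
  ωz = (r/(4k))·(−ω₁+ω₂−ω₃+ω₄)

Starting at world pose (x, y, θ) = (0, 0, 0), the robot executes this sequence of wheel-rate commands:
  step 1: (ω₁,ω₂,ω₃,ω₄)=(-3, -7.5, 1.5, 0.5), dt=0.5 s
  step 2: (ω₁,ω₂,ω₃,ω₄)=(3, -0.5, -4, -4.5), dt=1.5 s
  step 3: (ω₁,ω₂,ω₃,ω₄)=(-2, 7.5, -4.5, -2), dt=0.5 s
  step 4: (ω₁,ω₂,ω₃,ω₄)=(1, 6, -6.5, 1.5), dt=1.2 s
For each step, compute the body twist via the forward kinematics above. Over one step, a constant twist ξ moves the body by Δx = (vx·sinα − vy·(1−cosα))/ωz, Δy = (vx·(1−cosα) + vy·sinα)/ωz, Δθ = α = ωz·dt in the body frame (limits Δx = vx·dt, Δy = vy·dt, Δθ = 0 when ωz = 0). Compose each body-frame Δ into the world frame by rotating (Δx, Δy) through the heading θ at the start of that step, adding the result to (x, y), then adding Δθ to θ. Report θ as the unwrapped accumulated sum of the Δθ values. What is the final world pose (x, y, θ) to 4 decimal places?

step 1: ξ=(vx,vy,ωz)=(-0.2125, -0.0875, -0.4583), dt=0.5 → body Δ=(-0.1103, -0.0312, -0.2292) → world pose (-0.1103, -0.0312, -0.2292)
step 2: ξ=(vx,vy,ωz)=(-0.1500, -0.0750, -0.3333), dt=1.5 → body Δ=(-0.2433, -0.0528, -0.5000) → world pose (-0.3592, -0.0274, -0.7292)
step 3: ξ=(vx,vy,ωz)=(-0.0250, 0.1750, 1.0000), dt=0.5 → body Δ=(-0.0334, 0.0808, 0.5000) → world pose (-0.3303, 0.0552, -0.2292)
step 4: ξ=(vx,vy,ωz)=(0.0500, -0.0750, 1.0833), dt=1.2 → body Δ=(0.0952, -0.0329, 1.3000) → world pose (-0.2451, 0.0015, 1.0708)

(-0.2451, 0.0015, 1.0708)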